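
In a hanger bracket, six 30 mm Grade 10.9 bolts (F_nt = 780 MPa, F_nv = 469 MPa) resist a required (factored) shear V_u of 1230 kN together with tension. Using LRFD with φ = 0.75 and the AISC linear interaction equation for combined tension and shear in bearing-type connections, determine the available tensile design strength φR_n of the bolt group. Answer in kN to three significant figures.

A_b = π·30²/4 = 706.9 mm²; f_rv = 1230 × 1000 / (6 × 706.9) = 290 MPa.
F'_nt = 1.3 F_nt − (F_nt / φF_nv) f_rv = 1.3·780 − (780/(0.75·469))·290 = 370.9 MPa, capped at F_nt → F'_nt = 370.9 MPa.
R_n = F'_nt · A_b · n = 370.9 × 706.9 × 6 / 1000 = 1573 kN.
Design strength φR_n = 0.75 × 1573 = 1180 kN.

1180 kN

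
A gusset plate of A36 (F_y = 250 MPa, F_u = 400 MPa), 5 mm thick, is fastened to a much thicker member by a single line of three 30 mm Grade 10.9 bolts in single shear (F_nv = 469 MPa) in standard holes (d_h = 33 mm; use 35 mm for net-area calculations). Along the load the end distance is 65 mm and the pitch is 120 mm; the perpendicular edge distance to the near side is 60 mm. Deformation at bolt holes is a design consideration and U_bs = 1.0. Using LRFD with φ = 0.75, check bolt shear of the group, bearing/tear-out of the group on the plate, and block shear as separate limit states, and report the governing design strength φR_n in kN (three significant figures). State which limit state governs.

235 kN (block shear governs)

Bolt shear: A_b = π·30²/4 = 706.9 mm²; R_n = 469 × 706.9 × 3 × 1 / 1000 = 994.5 kN → 0.75 × 994.5 = 746 kN.
Bearing: edge l_c = 48.5, r_n = 116.4 kN; interior l_c = 87, r_n = 144 kN; R_n = 116.4 + 2·144 = 404.4 kN → 303 kN.
Block shear: A_gv = 1525, A_nv = 1088, A_nt = 212.5 mm²; R_n = min(0.6F_uA_nv, 0.6F_yA_gv) + U_bs·F_u·A_nt = 313.8 kN → 235 kN.
Block shear governs: 235 kN.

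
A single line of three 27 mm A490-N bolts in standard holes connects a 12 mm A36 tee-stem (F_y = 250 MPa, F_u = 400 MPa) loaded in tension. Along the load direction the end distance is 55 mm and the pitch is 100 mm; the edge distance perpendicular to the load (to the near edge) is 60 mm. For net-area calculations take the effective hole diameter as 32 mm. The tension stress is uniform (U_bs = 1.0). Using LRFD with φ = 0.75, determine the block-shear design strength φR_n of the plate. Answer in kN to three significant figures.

503 kN

Shear plane L_v = 55 + 2·100 = 255 mm; A_gv = 255 × 12 = 3060 mm².
A_nv = (255 − 2.5·32) × 12 = 2100 mm².
A_nt = (60 − 0.5·32) × 12 = 528 mm².
0.6 F_u A_nv = 504 kN; 0.6 F_y A_gv = 459 kN → shear yielding governs the shear term.
R_n = 459 + 1.0 × 400 × 528 / 1000 = 670.2 kN.
Design strength φR_n = 0.75 × 670.2 = 503 kN.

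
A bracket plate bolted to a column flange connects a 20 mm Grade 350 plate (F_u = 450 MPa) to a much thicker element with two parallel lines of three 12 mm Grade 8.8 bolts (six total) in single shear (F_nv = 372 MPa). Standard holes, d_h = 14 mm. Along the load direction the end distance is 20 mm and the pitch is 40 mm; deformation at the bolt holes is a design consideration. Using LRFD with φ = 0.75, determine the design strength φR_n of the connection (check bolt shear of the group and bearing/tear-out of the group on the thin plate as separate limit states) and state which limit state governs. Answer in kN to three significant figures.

Bolt shear: A_b = π·12²/4 = 113.1 mm²; R_n = 372 × 113.1 × 6 × 1 / 1000 = 252.4 kN → 0.75 × 252.4 = 189 kN.
Bearing (1.2 l_c t F_u ≤ 2.4 d t F_u): upper limit = 2.4·12·20·450 / 1000 = 259.2 kN.
  Edge l_c = 20 − 14/2 = 13 → r_n = 140.4 kN; interior l_c = 40 − 14 = 26 → r_n = 259.2 kN.
  R_n,bearing = 2·140.4 + 4·259.2 = 1318 kN → 0.75 × 1318 = 988 kN.
Bolt shear governs: 189 kN.

189 kN (bolt shear governs)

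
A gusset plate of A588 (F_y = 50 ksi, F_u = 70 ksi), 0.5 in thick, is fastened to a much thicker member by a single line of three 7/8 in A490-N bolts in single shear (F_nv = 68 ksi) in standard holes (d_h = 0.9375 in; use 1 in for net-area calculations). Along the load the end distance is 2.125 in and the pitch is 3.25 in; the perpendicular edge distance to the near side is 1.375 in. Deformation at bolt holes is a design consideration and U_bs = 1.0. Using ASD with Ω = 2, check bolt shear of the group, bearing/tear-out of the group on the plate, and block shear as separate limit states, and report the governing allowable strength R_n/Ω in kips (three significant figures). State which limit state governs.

61.3 kips (bolt shear governs)

Bolt shear: A_b = π·0.875²/4 = 0.6013 in²; R_n = 68 × 0.6013 × 3 × 1 = 122.7 kips → 122.7 / 2 = 61.3 kips.
Bearing: edge l_c = 1.656, r_n = 69.56 kips; interior l_c = 2.312, r_n = 73.5 kips; R_n = 69.56 + 2·73.5 = 216.6 kips → 108 kips.
Block shear: A_gv = 4.312, A_nv = 3.062, A_nt = 0.4375 in²; R_n = min(0.6F_uA_nv, 0.6F_yA_gv) + U_bs·F_u·A_nt = 159.2 kips → 79.6 kips.
Bolt shear governs: 61.3 kips.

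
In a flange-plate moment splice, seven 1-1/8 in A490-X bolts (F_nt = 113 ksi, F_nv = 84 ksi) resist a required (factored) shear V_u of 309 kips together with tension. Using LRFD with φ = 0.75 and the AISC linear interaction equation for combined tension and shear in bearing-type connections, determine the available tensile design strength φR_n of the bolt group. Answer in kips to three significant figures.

A_b = π·1.125²/4 = 0.994 in²; f_rv = 309 / (7 × 0.994) = 44.41 ksi.
F'_nt = 1.3 F_nt − (F_nt / φF_nv) f_rv = 1.3·113 − (113/(0.75·84))·44.41 = 67.25 ksi, capped at F_nt → F'_nt = 67.25 ksi.
R_n = F'_nt · A_b · n = 67.25 × 0.994 × 7 = 467.9 kips.
Design strength φR_n = 0.75 × 467.9 = 351 kips.

351 kips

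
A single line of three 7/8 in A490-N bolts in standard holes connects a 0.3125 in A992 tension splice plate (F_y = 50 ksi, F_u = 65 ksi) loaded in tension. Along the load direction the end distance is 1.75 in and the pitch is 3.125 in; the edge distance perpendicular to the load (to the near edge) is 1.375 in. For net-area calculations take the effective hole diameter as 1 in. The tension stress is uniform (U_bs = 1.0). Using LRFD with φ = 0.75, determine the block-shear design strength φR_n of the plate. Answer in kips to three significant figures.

Shear plane L_v = 1.75 + 2·3.125 = 8 in; A_gv = 8 × 0.3125 = 2.5 in².
A_nv = (8 − 2.5·1) × 0.3125 = 1.719 in².
A_nt = (1.375 − 0.5·1) × 0.3125 = 0.2734 in².
0.6 F_u A_nv = 67.03 kips; 0.6 F_y A_gv = 75 kips → shear rupture governs the shear term.
R_n = 67.03 + 1.0 × 65 × 0.2734 = 84.8 kips.
Design strength φR_n = 0.75 × 84.8 = 63.6 kips.

63.6 kips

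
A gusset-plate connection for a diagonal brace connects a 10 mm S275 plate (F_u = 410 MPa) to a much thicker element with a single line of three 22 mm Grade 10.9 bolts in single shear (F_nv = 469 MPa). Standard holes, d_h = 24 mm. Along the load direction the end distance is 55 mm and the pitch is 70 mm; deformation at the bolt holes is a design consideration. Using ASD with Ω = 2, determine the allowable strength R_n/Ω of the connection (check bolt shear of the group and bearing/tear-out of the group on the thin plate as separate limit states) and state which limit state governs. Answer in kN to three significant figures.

Bolt shear: A_b = π·22²/4 = 380.1 mm²; R_n = 469 × 380.1 × 3 × 1 / 1000 = 534.8 kN → 534.8 / 2 = 267 kN.
Bearing (1.2 l_c t F_u ≤ 2.4 d t F_u): upper limit = 2.4·22·10·410 / 1000 = 216.5 kN.
  Edge l_c = 55 − 24/2 = 43 → r_n = 211.6 kN; interior l_c = 70 − 24 = 46 → r_n = 216.5 kN.
  R_n,bearing = 1·211.6 + 2·216.5 = 644.5 kN → 644.5 / 2 = 322 kN.
Bolt shear governs: 267 kN.

267 kN (bolt shear governs)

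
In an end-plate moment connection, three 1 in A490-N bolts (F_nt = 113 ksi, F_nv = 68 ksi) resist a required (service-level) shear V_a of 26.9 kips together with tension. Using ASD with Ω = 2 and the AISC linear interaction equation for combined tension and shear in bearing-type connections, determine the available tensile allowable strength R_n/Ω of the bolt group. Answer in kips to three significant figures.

128 kips

A_b = π·1²/4 = 0.7854 in²; f_rv = 26.9 / (3 × 0.7854) = 11.42 ksi.
F'_nt = 1.3 F_nt − (Ω F_nt / F_nv) f_rv = 1.3·113 − (2·113/68)·11.42 = 109 ksi, capped at F_nt → F'_nt = 109 ksi.
R_n = F'_nt · A_b · n = 109 × 0.7854 × 3 = 256.7 kips.
Allowable strength R_n/Ω = 256.7 / 2 = 128 kips.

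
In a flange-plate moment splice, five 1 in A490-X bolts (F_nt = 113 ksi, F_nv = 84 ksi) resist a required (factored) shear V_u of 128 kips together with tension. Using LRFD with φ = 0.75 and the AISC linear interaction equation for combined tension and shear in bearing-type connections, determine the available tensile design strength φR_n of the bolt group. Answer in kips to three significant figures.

260 kips

A_b = π·1²/4 = 0.7854 in²; f_rv = 128 / (5 × 0.7854) = 32.59 ksi.
F'_nt = 1.3 F_nt − (F_nt / φF_nv) f_rv = 1.3·113 − (113/(0.75·84))·32.59 = 88.44 ksi, capped at F_nt → F'_nt = 88.44 ksi.
R_n = F'_nt · A_b · n = 88.44 × 0.7854 × 5 = 347.3 kips.
Design strength φR_n = 0.75 × 347.3 = 260 kips.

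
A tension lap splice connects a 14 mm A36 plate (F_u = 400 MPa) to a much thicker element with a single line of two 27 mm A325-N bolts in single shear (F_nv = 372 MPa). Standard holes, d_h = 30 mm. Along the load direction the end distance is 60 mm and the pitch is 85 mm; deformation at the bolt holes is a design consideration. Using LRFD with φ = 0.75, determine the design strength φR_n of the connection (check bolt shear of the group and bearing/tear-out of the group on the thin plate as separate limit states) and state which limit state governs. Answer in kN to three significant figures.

319 kN (bolt shear governs)

Bolt shear: A_b = π·27²/4 = 572.6 mm²; R_n = 372 × 572.6 × 2 × 1 / 1000 = 426 kN → 0.75 × 426 = 319 kN.
Bearing (1.2 l_c t F_u ≤ 2.4 d t F_u): upper limit = 2.4·27·14·400 / 1000 = 362.9 kN.
  Edge l_c = 60 − 30/2 = 45 → r_n = 302.4 kN; interior l_c = 85 − 30 = 55 → r_n = 362.9 kN.
  R_n,bearing = 1·302.4 + 1·362.9 = 665.3 kN → 0.75 × 665.3 = 499 kN.
Bolt shear governs: 319 kN.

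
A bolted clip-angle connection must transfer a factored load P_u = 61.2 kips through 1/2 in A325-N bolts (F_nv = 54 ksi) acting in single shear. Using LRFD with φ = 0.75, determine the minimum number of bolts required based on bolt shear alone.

A_b = π·0.5²/4 = 0.1963 in².
Per-bolt design strength φR_n = 0.75 × 54 × 0.1963 × 1 = 7.952 kips.
n ≥ 61.2 / 7.952 = 7.696 → use 8 bolts.

8 bolts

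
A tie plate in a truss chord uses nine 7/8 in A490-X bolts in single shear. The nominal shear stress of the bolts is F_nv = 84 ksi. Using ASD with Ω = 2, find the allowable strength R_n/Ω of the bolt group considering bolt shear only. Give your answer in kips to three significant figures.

A_b = π × 0.875² / 4 = 0.6013 in².
R_n = F_nv · A_b · n · n_s = 84 × 0.6013 × 9 × 1 = 454.6 kips.
Allowable strength R_n/Ω = 454.6 / 2 = 227 kips.

227 kips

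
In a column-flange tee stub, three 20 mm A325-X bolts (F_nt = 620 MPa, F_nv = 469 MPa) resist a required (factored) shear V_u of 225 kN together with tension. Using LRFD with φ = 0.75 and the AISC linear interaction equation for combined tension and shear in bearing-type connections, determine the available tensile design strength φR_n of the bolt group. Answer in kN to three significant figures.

A_b = π·20²/4 = 314.2 mm²; f_rv = 225 × 1000 / (3 × 314.2) = 238.7 MPa.
F'_nt = 1.3 F_nt − (F_nt / φF_nv) f_rv = 1.3·620 − (620/(0.75·469))·238.7 = 385.2 MPa, capped at F_nt → F'_nt = 385.2 MPa.
R_n = F'_nt · A_b · n = 385.2 × 314.2 × 3 / 1000 = 363 kN.
Design strength φR_n = 0.75 × 363 = 272 kN.

272 kN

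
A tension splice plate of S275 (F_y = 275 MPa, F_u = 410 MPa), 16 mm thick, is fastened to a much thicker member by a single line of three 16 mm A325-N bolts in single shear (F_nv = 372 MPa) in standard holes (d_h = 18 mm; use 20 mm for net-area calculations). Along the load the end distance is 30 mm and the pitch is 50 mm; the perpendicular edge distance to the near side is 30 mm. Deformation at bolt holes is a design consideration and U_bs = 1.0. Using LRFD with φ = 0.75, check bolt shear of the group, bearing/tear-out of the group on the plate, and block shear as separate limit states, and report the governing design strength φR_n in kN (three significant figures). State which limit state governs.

Bolt shear: A_b = π·16²/4 = 201.1 mm²; R_n = 372 × 201.1 × 3 × 1 / 1000 = 224.4 kN → 0.75 × 224.4 = 168 kN.
Bearing: edge l_c = 21, r_n = 165.3 kN; interior l_c = 32, r_n = 251.9 kN; R_n = 165.3 + 2·251.9 = 669.1 kN → 502 kN.
Block shear: A_gv = 2080, A_nv = 1280, A_nt = 320 mm²; R_n = min(0.6F_uA_nv, 0.6F_yA_gv) + U_bs·F_u·A_nt = 446.1 kN → 335 kN.
Bolt shear governs: 168 kN.

168 kN (bolt shear governs)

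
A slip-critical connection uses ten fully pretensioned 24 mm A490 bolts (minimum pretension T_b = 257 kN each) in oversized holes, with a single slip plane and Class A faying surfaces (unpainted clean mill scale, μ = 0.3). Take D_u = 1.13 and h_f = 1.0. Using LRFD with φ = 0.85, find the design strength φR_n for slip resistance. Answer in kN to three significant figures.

741 kN

R_n = μ · D_u · h_f · T_b · n_s · n_b = 0.3 × 1.13 × 1.0 × 257 × 1 × 10 = 871.2 kN.
Design strength φR_n = 0.85 × 871.2 = 741 kN.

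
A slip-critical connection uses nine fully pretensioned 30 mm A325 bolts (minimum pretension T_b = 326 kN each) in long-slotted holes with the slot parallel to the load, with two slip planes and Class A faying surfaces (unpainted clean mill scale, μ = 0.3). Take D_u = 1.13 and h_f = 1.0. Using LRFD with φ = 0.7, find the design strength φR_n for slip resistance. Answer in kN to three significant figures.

1390 kN

R_n = μ · D_u · h_f · T_b · n_s · n_b = 0.3 × 1.13 × 1.0 × 326 × 2 × 9 = 1989 kN.
Design strength φR_n = 0.7 × 1989 = 1390 kN.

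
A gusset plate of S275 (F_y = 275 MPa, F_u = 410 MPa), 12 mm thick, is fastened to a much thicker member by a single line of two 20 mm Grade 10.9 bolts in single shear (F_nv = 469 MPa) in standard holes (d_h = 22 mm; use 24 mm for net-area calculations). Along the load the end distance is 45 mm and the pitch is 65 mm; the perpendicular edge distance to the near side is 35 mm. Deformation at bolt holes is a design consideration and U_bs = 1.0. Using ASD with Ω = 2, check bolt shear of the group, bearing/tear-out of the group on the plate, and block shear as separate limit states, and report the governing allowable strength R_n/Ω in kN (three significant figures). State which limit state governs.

Bolt shear: A_b = π·20²/4 = 314.2 mm²; R_n = 469 × 314.2 × 2 × 1 / 1000 = 294.7 kN → 294.7 / 2 = 147 kN.
Bearing: edge l_c = 34, r_n = 200.7 kN; interior l_c = 43, r_n = 236.2 kN; R_n = 200.7 + 1·236.2 = 436.9 kN → 218 kN.
Block shear: A_gv = 1320, A_nv = 888, A_nt = 276 mm²; R_n = min(0.6F_uA_nv, 0.6F_yA_gv) + U_bs·F_u·A_nt = 331 kN → 165 kN.
Bolt shear governs: 147 kN.

147 kN (bolt shear governs)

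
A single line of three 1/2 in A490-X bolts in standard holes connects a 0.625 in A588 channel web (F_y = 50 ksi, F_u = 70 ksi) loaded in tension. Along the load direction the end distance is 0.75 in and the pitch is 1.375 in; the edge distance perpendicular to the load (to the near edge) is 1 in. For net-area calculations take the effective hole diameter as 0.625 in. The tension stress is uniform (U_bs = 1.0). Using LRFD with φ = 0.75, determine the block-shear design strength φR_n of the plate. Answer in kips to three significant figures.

60.7 kips

Shear plane L_v = 0.75 + 2·1.375 = 3.5 in; A_gv = 3.5 × 0.625 = 2.188 in².
A_nv = (3.5 − 2.5·0.625) × 0.625 = 1.211 in².
A_nt = (1 − 0.5·0.625) × 0.625 = 0.4297 in².
0.6 F_u A_nv = 50.86 kips; 0.6 F_y A_gv = 65.62 kips → shear rupture governs the shear term.
R_n = 50.86 + 1.0 × 70 × 0.4297 = 80.94 kips.
Design strength φR_n = 0.75 × 80.94 = 60.7 kips.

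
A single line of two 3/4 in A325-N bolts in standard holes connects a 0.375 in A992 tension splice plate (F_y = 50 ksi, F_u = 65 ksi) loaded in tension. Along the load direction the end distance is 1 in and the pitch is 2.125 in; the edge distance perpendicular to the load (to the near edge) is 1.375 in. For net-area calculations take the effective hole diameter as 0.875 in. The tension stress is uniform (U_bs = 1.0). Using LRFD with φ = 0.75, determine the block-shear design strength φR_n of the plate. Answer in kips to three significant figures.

37 kips

Shear plane L_v = 1 + 1·2.125 = 3.125 in; A_gv = 3.125 × 0.375 = 1.172 in².
A_nv = (3.125 − 1.5·0.875) × 0.375 = 0.6797 in².
A_nt = (1.375 − 0.5·0.875) × 0.375 = 0.3516 in².
0.6 F_u A_nv = 26.51 kips; 0.6 F_y A_gv = 35.16 kips → shear rupture governs the shear term.
R_n = 26.51 + 1.0 × 65 × 0.3516 = 49.36 kips.
Design strength φR_n = 0.75 × 49.36 = 37 kips.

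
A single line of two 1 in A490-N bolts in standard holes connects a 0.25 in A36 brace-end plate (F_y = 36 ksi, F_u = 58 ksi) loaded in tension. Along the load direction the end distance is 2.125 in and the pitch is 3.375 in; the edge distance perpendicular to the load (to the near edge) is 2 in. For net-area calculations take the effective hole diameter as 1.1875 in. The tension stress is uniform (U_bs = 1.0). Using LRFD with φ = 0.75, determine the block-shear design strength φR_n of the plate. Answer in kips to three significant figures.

37.6 kips

Shear plane L_v = 2.125 + 1·3.375 = 5.5 in; A_gv = 5.5 × 0.25 = 1.375 in².
A_nv = (5.5 − 1.5·1.1875) × 0.25 = 0.9297 in².
A_nt = (2 − 0.5·1.1875) × 0.25 = 0.3516 in².
0.6 F_u A_nv = 32.35 kips; 0.6 F_y A_gv = 29.7 kips → shear yielding governs the shear term.
R_n = 29.7 + 1.0 × 58 × 0.3516 = 50.09 kips.
Design strength φR_n = 0.75 × 50.09 = 37.6 kips.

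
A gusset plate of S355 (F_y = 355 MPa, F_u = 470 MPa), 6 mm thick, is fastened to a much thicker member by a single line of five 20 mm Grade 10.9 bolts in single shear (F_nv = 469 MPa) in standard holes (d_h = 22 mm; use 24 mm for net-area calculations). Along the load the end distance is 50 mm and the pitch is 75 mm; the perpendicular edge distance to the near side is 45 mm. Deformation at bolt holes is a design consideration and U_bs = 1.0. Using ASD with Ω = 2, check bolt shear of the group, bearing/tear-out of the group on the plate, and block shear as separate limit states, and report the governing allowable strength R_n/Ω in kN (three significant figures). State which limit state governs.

251 kN (block shear governs)

Bolt shear: A_b = π·20²/4 = 314.2 mm²; R_n = 469 × 314.2 × 5 × 1 / 1000 = 736.7 kN → 736.7 / 2 = 368 kN.
Bearing: edge l_c = 39, r_n = 132 kN; interior l_c = 53, r_n = 135.4 kN; R_n = 132 + 4·135.4 = 673.4 kN → 337 kN.
Block shear: A_gv = 2100, A_nv = 1452, A_nt = 198 mm²; R_n = min(0.6F_uA_nv, 0.6F_yA_gv) + U_bs·F_u·A_nt = 502.5 kN → 251 kN.
Block shear governs: 251 kN.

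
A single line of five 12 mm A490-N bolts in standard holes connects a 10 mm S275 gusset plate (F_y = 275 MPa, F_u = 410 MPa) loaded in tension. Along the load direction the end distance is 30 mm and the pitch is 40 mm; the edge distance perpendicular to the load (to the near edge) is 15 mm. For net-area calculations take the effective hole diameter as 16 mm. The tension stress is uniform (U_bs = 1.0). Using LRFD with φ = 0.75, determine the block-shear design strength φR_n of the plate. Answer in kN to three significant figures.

239 kN

Shear plane L_v = 30 + 4·40 = 190 mm; A_gv = 190 × 10 = 1900 mm².
A_nv = (190 − 4.5·16) × 10 = 1180 mm².
A_nt = (15 − 0.5·16) × 10 = 70 mm².
0.6 F_u A_nv = 290.3 kN; 0.6 F_y A_gv = 313.5 kN → shear rupture governs the shear term.
R_n = 290.3 + 1.0 × 410 × 70 / 1000 = 319 kN.
Design strength φR_n = 0.75 × 319 = 239 kN.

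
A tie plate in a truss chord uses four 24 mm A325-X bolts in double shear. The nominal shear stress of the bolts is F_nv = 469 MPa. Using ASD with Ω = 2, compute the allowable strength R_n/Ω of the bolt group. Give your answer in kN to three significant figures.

849 kN

A_b = π × 24² / 4 = 452.4 mm².
R_n = F_nv · A_b · n · n_s = 469 × 452.4 × 4 × 2 / 1000 = 1697 kN.
Allowable strength R_n/Ω = 1697 / 2 = 849 kN.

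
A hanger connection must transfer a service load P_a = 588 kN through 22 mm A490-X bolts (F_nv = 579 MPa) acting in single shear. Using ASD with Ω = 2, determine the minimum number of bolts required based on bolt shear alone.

6 bolts

A_b = π·22²/4 = 380.1 mm².
Per-bolt allowable strength R_n/Ω = 579 × 380.1 × 1 / 1000 / 2 = 110 kN.
n ≥ 588 / 110 = 5.343 → use 6 bolts.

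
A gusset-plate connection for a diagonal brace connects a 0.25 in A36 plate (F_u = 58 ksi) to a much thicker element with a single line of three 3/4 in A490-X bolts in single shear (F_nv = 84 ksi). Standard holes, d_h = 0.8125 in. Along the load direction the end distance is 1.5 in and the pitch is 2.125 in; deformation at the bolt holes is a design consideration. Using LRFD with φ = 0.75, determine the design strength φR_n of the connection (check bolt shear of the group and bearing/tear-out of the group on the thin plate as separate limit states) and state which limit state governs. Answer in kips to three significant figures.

Bolt shear: A_b = π·0.75²/4 = 0.4418 in²; R_n = 84 × 0.4418 × 3 × 1 = 111.3 kips → 0.75 × 111.3 = 83.5 kips.
Bearing (1.2 l_c t F_u ≤ 2.4 d t F_u): upper limit = 2.4·0.75·0.25·58 = 26.1 kips.
  Edge l_c = 1.5 − 0.8125/2 = 1.094 → r_n = 19.03 kips; interior l_c = 2.125 − 0.8125 = 1.312 → r_n = 22.84 kips.
  R_n,bearing = 1·19.03 + 2·22.84 = 64.71 kips → 0.75 × 64.71 = 48.5 kips.
Bearing governs: 48.5 kips.

48.5 kips (bearing governs)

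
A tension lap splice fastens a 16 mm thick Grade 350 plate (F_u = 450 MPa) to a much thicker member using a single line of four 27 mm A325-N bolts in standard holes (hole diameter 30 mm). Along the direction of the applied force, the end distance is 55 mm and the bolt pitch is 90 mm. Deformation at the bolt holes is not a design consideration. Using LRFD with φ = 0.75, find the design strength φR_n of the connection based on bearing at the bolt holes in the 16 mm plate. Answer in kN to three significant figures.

Per bolt r_n = 1.5 l_c t F_u ≤ 3.0 d t F_u; upper limit = 3.0 × 27 × 16 × 450 / 1000 = 583.2 kN.
Edge bolt: l_c = 55 − 30/2 = 40 mm → 1.5 × 40 × 16 × 450 / 1000 = 432 → r_n = 432 kN.
Interior bolts: l_c = 90 − 30 = 60 mm → 1.5 × 60 × 16 × 450 / 1000 = 648 → r_n = 583.2 kN.
R_n = 1 × 432 + 3 × 583.2 = 2182 kN.
Design strength φR_n = 0.75 × 2182 = 1640 kN.

1640 kN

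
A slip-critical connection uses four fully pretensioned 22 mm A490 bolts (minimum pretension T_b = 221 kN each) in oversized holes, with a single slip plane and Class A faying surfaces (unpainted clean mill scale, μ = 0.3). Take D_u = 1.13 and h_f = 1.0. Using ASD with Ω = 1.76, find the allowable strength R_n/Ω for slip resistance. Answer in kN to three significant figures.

R_n = μ · D_u · h_f · T_b · n_s · n_b = 0.3 × 1.13 × 1.0 × 221 × 1 × 4 = 299.7 kN.
Allowable strength R_n/Ω = 299.7 / 1.76 = 170 kN.

170 kN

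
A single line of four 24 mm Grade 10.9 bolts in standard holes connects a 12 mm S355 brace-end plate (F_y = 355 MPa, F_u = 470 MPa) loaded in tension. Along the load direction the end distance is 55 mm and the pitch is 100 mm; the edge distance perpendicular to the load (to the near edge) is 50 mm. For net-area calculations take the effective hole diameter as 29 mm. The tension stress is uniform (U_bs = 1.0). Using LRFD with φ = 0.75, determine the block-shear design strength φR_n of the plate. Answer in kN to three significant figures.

794 kN

Shear plane L_v = 55 + 3·100 = 355 mm; A_gv = 355 × 12 = 4260 mm².
A_nv = (355 − 3.5·29) × 12 = 3042 mm².
A_nt = (50 − 0.5·29) × 12 = 426 mm².
0.6 F_u A_nv = 857.8 kN; 0.6 F_y A_gv = 907.4 kN → shear rupture governs the shear term.
R_n = 857.8 + 1.0 × 470 × 426 / 1000 = 1058 kN.
Design strength φR_n = 0.75 × 1058 = 794 kN.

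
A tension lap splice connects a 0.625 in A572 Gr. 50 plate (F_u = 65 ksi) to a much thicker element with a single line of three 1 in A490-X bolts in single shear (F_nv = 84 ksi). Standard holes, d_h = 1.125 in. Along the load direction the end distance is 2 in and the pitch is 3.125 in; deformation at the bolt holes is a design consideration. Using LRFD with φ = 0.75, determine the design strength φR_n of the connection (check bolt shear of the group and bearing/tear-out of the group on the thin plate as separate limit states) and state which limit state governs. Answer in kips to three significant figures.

Bolt shear: A_b = π·1²/4 = 0.7854 in²; R_n = 84 × 0.7854 × 3 × 1 = 197.9 kips → 0.75 × 197.9 = 148 kips.
Bearing (1.2 l_c t F_u ≤ 2.4 d t F_u): upper limit = 2.4·1·0.625·65 = 97.5 kips.
  Edge l_c = 2 − 1.125/2 = 1.438 → r_n = 70.08 kips; interior l_c = 3.125 − 1.125 = 2 → r_n = 97.5 kips.
  R_n,bearing = 1·70.08 + 2·97.5 = 265.1 kips → 0.75 × 265.1 = 199 kips.
Bolt shear governs: 148 kips.

148 kips (bolt shear governs)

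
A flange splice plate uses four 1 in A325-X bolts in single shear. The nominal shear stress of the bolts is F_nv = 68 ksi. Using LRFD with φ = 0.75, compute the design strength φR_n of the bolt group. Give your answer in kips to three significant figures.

A_b = π × 1² / 4 = 0.7854 in².
R_n = F_nv · A_b · n · n_s = 68 × 0.7854 × 4 × 1 = 213.6 kips.
Design strength φR_n = 0.75 × 213.6 = 160 kips.

160 kips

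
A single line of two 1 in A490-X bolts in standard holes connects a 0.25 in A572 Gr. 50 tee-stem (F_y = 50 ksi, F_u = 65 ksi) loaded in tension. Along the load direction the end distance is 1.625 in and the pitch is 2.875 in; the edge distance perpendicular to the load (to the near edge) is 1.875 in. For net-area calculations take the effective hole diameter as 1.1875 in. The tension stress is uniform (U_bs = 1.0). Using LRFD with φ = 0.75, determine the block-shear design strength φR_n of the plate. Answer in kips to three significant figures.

35.5 kips

Shear plane L_v = 1.625 + 1·2.875 = 4.5 in; A_gv = 4.5 × 0.25 = 1.125 in².
A_nv = (4.5 − 1.5·1.1875) × 0.25 = 0.6797 in².
A_nt = (1.875 − 0.5·1.1875) × 0.25 = 0.3203 in².
0.6 F_u A_nv = 26.51 kips; 0.6 F_y A_gv = 33.75 kips → shear rupture governs the shear term.
R_n = 26.51 + 1.0 × 65 × 0.3203 = 47.33 kips.
Design strength φR_n = 0.75 × 47.33 = 35.5 kips.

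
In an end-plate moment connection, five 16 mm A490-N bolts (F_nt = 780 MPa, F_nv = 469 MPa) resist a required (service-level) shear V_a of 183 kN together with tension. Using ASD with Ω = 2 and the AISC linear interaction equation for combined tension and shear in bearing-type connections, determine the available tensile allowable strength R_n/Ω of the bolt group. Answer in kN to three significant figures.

A_b = π·16²/4 = 201.1 mm²; f_rv = 183 × 1000 / (5 × 201.1) = 182 MPa.
F'_nt = 1.3 F_nt − (Ω F_nt / F_nv) f_rv = 1.3·780 − (2·780/469)·182 = 408.5 MPa, capped at F_nt → F'_nt = 408.5 MPa.
R_n = F'_nt · A_b · n = 408.5 × 201.1 × 5 / 1000 = 410.7 kN.
Allowable strength R_n/Ω = 410.7 / 2 = 205 kN.

205 kN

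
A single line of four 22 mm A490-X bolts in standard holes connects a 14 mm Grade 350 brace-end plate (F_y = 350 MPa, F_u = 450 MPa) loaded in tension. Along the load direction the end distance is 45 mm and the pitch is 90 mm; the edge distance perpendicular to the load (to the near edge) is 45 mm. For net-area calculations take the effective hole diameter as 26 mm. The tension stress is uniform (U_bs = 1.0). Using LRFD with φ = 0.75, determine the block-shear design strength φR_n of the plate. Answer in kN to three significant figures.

786 kN

Shear plane L_v = 45 + 3·90 = 315 mm; A_gv = 315 × 14 = 4410 mm².
A_nv = (315 − 3.5·26) × 14 = 3136 mm².
A_nt = (45 − 0.5·26) × 14 = 448 mm².
0.6 F_u A_nv = 846.7 kN; 0.6 F_y A_gv = 926.1 kN → shear rupture governs the shear term.
R_n = 846.7 + 1.0 × 450 × 448 / 1000 = 1048 kN.
Design strength φR_n = 0.75 × 1048 = 786 kN.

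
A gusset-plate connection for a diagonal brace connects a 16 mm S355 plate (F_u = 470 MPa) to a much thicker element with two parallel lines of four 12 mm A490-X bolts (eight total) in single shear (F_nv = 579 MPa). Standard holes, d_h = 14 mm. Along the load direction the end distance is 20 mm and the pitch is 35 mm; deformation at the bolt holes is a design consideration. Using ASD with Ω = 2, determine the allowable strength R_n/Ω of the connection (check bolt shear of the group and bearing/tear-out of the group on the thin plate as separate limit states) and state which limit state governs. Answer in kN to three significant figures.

262 kN (bolt shear governs)

Bolt shear: A_b = π·12²/4 = 113.1 mm²; R_n = 579 × 113.1 × 8 × 1 / 1000 = 523.9 kN → 523.9 / 2 = 262 kN.
Bearing (1.2 l_c t F_u ≤ 2.4 d t F_u): upper limit = 2.4·12·16·470 / 1000 = 216.6 kN.
  Edge l_c = 20 − 14/2 = 13 → r_n = 117.3 kN; interior l_c = 35 − 14 = 21 → r_n = 189.5 kN.
  R_n,bearing = 2·117.3 + 6·189.5 = 1372 kN → 1372 / 2 = 686 kN.
Bolt shear governs: 262 kN.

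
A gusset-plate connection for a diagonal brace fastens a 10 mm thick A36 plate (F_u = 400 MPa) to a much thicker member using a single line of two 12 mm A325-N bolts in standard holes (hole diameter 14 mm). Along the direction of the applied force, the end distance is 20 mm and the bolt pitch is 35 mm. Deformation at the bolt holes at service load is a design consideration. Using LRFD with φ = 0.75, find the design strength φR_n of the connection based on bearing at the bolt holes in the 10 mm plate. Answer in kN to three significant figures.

122 kN

Per bolt r_n = 1.2 l_c t F_u ≤ 2.4 d t F_u; upper limit = 2.4 × 12 × 10 × 400 / 1000 = 115.2 kN.
Edge bolt: l_c = 20 − 14/2 = 13 mm → 1.2 × 13 × 10 × 400 / 1000 = 62.4 → r_n = 62.4 kN.
Interior bolts: l_c = 35 − 14 = 21 mm → 1.2 × 21 × 10 × 400 / 1000 = 100.8 → r_n = 100.8 kN.
R_n = 1 × 62.4 + 1 × 100.8 = 163.2 kN.
Design strength φR_n = 0.75 × 163.2 = 122 kN.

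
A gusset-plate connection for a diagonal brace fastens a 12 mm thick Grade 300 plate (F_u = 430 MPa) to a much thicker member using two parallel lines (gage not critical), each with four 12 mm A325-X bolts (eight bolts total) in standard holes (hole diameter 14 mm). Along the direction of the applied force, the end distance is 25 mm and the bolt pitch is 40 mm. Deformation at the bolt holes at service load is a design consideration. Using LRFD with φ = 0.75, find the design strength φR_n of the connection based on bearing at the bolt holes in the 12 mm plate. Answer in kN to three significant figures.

Per bolt r_n = 1.2 l_c t F_u ≤ 2.4 d t F_u; upper limit = 2.4 × 12 × 12 × 430 / 1000 = 148.6 kN.
Edge bolt: l_c = 25 − 14/2 = 18 mm → 1.2 × 18 × 12 × 430 / 1000 = 111.5 → r_n = 111.5 kN.
Interior bolts: l_c = 40 − 14 = 26 mm → 1.2 × 26 × 12 × 430 / 1000 = 161 → r_n = 148.6 kN.
R_n = 2 × 111.5 + 6 × 148.6 = 1115 kN.
Design strength φR_n = 0.75 × 1115 = 836 kN.

836 kN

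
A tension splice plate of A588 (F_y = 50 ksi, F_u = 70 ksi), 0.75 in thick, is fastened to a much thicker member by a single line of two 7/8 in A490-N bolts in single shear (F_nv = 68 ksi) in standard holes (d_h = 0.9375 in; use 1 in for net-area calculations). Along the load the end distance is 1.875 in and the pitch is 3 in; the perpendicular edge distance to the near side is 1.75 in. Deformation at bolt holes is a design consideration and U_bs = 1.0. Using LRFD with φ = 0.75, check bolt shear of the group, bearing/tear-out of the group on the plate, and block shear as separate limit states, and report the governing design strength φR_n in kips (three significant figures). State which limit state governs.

61.3 kips (bolt shear governs)

Bolt shear: A_b = π·0.875²/4 = 0.6013 in²; R_n = 68 × 0.6013 × 2 × 1 = 81.78 kips → 0.75 × 81.78 = 61.3 kips.
Bearing: edge l_c = 1.406, r_n = 88.59 kips; interior l_c = 2.062, r_n = 110.3 kips; R_n = 88.59 + 1·110.3 = 198.8 kips → 149 kips.
Block shear: A_gv = 3.656, A_nv = 2.531, A_nt = 0.9375 in²; R_n = min(0.6F_uA_nv, 0.6F_yA_gv) + U_bs·F_u·A_nt = 171.9 kips → 129 kips.
Bolt shear governs: 61.3 kips.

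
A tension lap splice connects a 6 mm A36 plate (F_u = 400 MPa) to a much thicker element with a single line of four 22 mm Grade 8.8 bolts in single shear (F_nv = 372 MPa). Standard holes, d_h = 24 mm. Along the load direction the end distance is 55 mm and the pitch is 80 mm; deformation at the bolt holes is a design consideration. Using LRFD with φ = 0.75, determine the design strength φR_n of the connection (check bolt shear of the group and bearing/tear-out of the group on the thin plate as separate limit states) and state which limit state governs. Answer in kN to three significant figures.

Bolt shear: A_b = π·22²/4 = 380.1 mm²; R_n = 372 × 380.1 × 4 × 1 / 1000 = 565.6 kN → 0.75 × 565.6 = 424 kN.
Bearing (1.2 l_c t F_u ≤ 2.4 d t F_u): upper limit = 2.4·22·6·400 / 1000 = 126.7 kN.
  Edge l_c = 55 − 24/2 = 43 → r_n = 123.8 kN; interior l_c = 80 − 24 = 56 → r_n = 126.7 kN.
  R_n,bearing = 1·123.8 + 3·126.7 = 504 kN → 0.75 × 504 = 378 kN.
Bearing governs: 378 kN.

378 kN (bearing governs)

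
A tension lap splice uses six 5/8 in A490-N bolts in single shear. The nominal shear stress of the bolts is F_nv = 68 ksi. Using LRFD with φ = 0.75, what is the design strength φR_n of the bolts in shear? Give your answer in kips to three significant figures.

A_b = π × 0.625² / 4 = 0.3068 in².
R_n = F_nv · A_b · n · n_s = 68 × 0.3068 × 6 × 1 = 125.2 kips.
Design strength φR_n = 0.75 × 125.2 = 93.9 kips.

93.9 kips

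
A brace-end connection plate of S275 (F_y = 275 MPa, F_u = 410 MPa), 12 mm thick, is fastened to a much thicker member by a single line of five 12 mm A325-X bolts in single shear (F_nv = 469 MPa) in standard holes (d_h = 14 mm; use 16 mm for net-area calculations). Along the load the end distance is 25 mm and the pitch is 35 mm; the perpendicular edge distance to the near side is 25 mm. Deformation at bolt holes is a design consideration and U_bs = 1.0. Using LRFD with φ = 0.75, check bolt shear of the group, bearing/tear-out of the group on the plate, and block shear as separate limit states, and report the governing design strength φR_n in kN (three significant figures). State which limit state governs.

Bolt shear: A_b = π·12²/4 = 113.1 mm²; R_n = 469 × 113.1 × 5 × 1 / 1000 = 265.2 kN → 0.75 × 265.2 = 199 kN.
Bearing: edge l_c = 18, r_n = 106.3 kN; interior l_c = 21, r_n = 124 kN; R_n = 106.3 + 4·124 = 602.2 kN → 452 kN.
Block shear: A_gv = 1980, A_nv = 1116, A_nt = 204 mm²; R_n = min(0.6F_uA_nv, 0.6F_yA_gv) + U_bs·F_u·A_nt = 358.2 kN → 269 kN.
Bolt shear governs: 199 kN.

199 kN (bolt shear governs)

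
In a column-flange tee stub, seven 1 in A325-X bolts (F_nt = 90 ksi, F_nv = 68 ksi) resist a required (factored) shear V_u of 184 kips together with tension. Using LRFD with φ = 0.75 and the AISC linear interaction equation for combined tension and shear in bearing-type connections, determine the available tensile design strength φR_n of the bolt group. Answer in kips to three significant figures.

A_b = π·1²/4 = 0.7854 in²; f_rv = 184 / (7 × 0.7854) = 33.47 ksi.
F'_nt = 1.3 F_nt − (F_nt / φF_nv) f_rv = 1.3·90 − (90/(0.75·68))·33.47 = 57.94 ksi, capped at F_nt → F'_nt = 57.94 ksi.
R_n = F'_nt · A_b · n = 57.94 × 0.7854 × 7 = 318.5 kips.
Design strength φR_n = 0.75 × 318.5 = 239 kips.

239 kips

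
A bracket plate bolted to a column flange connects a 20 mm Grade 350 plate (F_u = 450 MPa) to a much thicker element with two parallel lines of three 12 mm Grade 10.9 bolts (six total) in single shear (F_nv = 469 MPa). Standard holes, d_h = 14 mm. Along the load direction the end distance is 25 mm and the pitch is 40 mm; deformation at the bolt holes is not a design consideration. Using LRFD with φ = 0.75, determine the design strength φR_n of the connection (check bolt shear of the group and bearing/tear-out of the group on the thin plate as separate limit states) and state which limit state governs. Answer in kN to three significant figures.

Bolt shear: A_b = π·12²/4 = 113.1 mm²; R_n = 469 × 113.1 × 6 × 1 / 1000 = 318.3 kN → 0.75 × 318.3 = 239 kN.
Bearing (1.5 l_c t F_u ≤ 3.0 d t F_u): upper limit = 3.0·12·20·450 / 1000 = 324 kN.
  Edge l_c = 25 − 14/2 = 18 → r_n = 243 kN; interior l_c = 40 − 14 = 26 → r_n = 324 kN.
  R_n,bearing = 2·243 + 4·324 = 1782 kN → 0.75 × 1782 = 1340 kN.
Bolt shear governs: 239 kN.

239 kN (bolt shear governs)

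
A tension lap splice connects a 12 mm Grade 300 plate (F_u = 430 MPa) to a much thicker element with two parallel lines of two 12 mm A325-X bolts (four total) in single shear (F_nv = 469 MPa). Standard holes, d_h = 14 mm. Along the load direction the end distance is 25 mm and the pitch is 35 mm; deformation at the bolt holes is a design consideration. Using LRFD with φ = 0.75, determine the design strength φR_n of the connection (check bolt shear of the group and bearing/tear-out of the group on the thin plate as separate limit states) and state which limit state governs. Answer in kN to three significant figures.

Bolt shear: A_b = π·12²/4 = 113.1 mm²; R_n = 469 × 113.1 × 4 × 1 / 1000 = 212.2 kN → 0.75 × 212.2 = 159 kN.
Bearing (1.2 l_c t F_u ≤ 2.4 d t F_u): upper limit = 2.4·12·12·430 / 1000 = 148.6 kN.
  Edge l_c = 25 − 14/2 = 18 → r_n = 111.5 kN; interior l_c = 35 − 14 = 21 → r_n = 130 kN.
  R_n,bearing = 2·111.5 + 2·130 = 483 kN → 0.75 × 483 = 362 kN.
Bolt shear governs: 159 kN.

159 kN (bolt shear governs)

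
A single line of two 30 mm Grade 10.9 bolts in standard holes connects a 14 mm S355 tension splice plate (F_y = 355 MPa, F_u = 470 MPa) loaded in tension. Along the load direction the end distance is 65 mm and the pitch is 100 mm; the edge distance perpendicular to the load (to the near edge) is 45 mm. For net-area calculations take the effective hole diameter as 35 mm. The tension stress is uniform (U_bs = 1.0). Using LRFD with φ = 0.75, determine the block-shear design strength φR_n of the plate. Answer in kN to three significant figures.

469 kN

Shear plane L_v = 65 + 1·100 = 165 mm; A_gv = 165 × 14 = 2310 mm².
A_nv = (165 − 1.5·35) × 14 = 1575 mm².
A_nt = (45 − 0.5·35) × 14 = 385 mm².
0.6 F_u A_nv = 444.2 kN; 0.6 F_y A_gv = 492 kN → shear rupture governs the shear term.
R_n = 444.2 + 1.0 × 470 × 385 / 1000 = 625.1 kN.
Design strength φR_n = 0.75 × 625.1 = 469 kN.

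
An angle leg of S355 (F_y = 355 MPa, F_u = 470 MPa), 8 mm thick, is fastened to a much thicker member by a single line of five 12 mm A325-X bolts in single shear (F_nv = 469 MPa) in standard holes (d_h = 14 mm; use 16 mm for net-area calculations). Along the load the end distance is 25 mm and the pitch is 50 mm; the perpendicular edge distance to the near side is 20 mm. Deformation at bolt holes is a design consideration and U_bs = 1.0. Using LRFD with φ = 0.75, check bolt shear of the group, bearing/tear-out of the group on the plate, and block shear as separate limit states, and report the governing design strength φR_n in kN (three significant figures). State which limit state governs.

199 kN (bolt shear governs)

Bolt shear: A_b = π·12²/4 = 113.1 mm²; R_n = 469 × 113.1 × 5 × 1 / 1000 = 265.2 kN → 0.75 × 265.2 = 199 kN.
Bearing: edge l_c = 18, r_n = 81.22 kN; interior l_c = 36, r_n = 108.3 kN; R_n = 81.22 + 4·108.3 = 514.4 kN → 386 kN.
Block shear: A_gv = 1800, A_nv = 1224, A_nt = 96 mm²; R_n = min(0.6F_uA_nv, 0.6F_yA_gv) + U_bs·F_u·A_nt = 390.3 kN → 293 kN.
Bolt shear governs: 199 kN.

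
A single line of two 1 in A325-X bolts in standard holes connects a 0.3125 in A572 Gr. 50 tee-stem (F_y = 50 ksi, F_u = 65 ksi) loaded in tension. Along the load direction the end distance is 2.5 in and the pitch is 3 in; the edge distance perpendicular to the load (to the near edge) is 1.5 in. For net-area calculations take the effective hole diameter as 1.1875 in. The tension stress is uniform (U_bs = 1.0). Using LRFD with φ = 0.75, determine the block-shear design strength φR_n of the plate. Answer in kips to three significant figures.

47.8 kips

Shear plane L_v = 2.5 + 1·3 = 5.5 in; A_gv = 5.5 × 0.3125 = 1.719 in².
A_nv = (5.5 − 1.5·1.1875) × 0.3125 = 1.162 in².
A_nt = (1.5 − 0.5·1.1875) × 0.3125 = 0.2832 in².
0.6 F_u A_nv = 45.32 kips; 0.6 F_y A_gv = 51.56 kips → shear rupture governs the shear term.
R_n = 45.32 + 1.0 × 65 × 0.2832 = 63.73 kips.
Design strength φR_n = 0.75 × 63.73 = 47.8 kips.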